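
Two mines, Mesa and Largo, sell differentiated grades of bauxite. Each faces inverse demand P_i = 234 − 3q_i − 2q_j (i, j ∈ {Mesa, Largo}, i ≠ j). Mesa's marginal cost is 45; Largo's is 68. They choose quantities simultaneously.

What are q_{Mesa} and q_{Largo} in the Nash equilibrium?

25.0625, 19.3125

Mine Mesa's profit: π = q_{Mesa}(234 − 3q_{Mesa} − 2q_{Largo}) − 45q_{Mesa}.
∂π/∂q_{Mesa} = 189 − 6q_{Mesa} − 2q_{Largo} = 0 ⇒ q_{Mesa} = 31.5 − (1/3)q_{Largo}.
Similarly q_{Largo} = 83/3 − (1/3)q_{Mesa}.
Solving the two reaction functions simultaneously: (1 − (−1/3)(−1/3))q_{Mesa} = 31.5 − (1/3)·(83/3), so (8/9)q_{Mesa} = 401/18 and q_{Mesa} = 25.0625.
Then q_{Largo} = 83/3 − (1/3)·25.0625 = 19.3125.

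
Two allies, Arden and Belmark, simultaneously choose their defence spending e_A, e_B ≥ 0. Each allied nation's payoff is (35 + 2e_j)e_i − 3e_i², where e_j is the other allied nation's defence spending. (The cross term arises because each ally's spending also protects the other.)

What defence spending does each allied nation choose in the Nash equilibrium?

8.75

Arden's payoff is (35 + 2e_B)e_A − 3e_A².
∂π/∂e_A = 35 + 2e_B − 6e_A = 0, so e_A = 35/6 + (1/3)e_B.
By symmetry e_B = e_A; substituting into the reaction function, (2/3)e_A = 35/6 and e_A = 8.75.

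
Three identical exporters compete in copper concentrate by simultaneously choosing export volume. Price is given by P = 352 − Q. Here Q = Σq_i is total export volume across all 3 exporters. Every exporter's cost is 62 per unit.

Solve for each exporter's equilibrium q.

72.5

A representative exporter's profit is π_i = q_i(352 − Q) − 62q_i, with Q = q_i + Σ_{j≠i} q_j.
First-order condition: 290 − 2q_i − Σ_{j≠i} q_j = 0.
Imposing symmetry (q_j = q for all j) turns Σ_{j≠i} q_j into 2q, so 290 = 4q and q = 72.5.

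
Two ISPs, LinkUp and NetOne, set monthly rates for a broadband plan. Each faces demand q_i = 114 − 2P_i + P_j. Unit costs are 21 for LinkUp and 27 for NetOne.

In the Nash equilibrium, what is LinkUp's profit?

LinkUp's profit: π = (P_{LinkUp} − 21)(114 − 2P_{LinkUp} + P_{NetOne}).
∂π/∂P_{LinkUp} = 156 − 4P_{LinkUp} + P_{NetOne} = 0 ⇒ P_{LinkUp} = 39 + 0.25P_{NetOne}.
Similarly P_{NetOne} = 42 + 0.25P_{LinkUp}.
Solving the two reaction functions simultaneously: (1 − (0.25)(0.25))P_{LinkUp} = 39 + 0.25·42, so 0.9375P_{LinkUp} = 49.5 and P_{LinkUp} = 52.8.
Then P_{NetOne} = 42 + 0.25·52.8 = 55.2.
q_{LinkUp} = 114 − 2·52.8 + 55.2 = 63.6.
Profit = (52.8 − 21)·63.6 = 2022.48.

2022.48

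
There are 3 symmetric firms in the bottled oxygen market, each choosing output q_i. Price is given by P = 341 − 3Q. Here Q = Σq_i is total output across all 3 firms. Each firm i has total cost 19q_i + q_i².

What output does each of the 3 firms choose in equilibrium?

23

A representative firm's profit is π_i = q_i(341 − 3Q) − 19q_i − q_i², with Q = q_i + Σ_{j≠i} q_j.
First-order condition: 322 − 8q_i − 3Σ_{j≠i} q_j = 0.
In a symmetric equilibrium every firm chooses the same q, so Σ_{j≠i} q_j = 2q. The condition becomes 322 − 14q = 0, giving q = 322/14 = 23.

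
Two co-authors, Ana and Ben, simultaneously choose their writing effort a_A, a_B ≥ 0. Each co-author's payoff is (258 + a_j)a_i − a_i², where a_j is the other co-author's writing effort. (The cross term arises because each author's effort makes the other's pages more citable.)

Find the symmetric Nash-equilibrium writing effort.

Ana's payoff is (258 + a_B)a_A − a_A².
∂π/∂a_A = 258 + a_B − 2a_A = 0, so a_A = 129 + 0.5a_B.
By symmetry a_B = a_A; substituting into the reaction function, 0.5a_A = 129 and a_A = 258.

258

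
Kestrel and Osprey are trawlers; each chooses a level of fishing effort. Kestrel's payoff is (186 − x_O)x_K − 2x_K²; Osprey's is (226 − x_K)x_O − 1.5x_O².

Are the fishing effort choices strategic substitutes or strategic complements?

Expanding Kestrel's payoff: 186x_K − x_Ox_K − 2x_K².
∂π/∂x_K = 186 − x_O − 4x_K = 0, so x_K = 46.5 − 0.25x_O.
The best-response slope dx_K/dx_O = −0.25 < 0: the reaction function is downward-sloping, so the choices are strategic substitutes.

strategic substitutes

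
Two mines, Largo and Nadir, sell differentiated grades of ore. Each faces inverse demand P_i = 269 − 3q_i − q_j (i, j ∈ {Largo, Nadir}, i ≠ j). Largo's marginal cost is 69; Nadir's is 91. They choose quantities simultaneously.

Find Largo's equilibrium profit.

Mine Largo's profit: π = q_{Largo}(269 − 3q_{Largo} − q_{Nadir}) − 69q_{Largo}.
∂π/∂q_{Largo} = 200 − 6q_{Largo} − q_{Nadir} = 0 ⇒ q_{Largo} = 100/3 − (1/6)q_{Nadir}.
Similarly q_{Nadir} = 89/3 − (1/6)q_{Largo}.
Plugging q_{Nadir} into Largo's best response: q_{Largo} = 100/3 − (1/6)(89/3 − (1/6)q_{Largo}) ⇒ (35/36)q_{Largo} = 511/18, so q_{Largo} = 29.2.
Then q_{Nadir} = 89/3 − (1/6)·29.2 = 24.8.
P_{Largo} = 269 − 3·29.2 − 24.8 = 156.6.
Profit = (156.6 − 69)·29.2 = 2557.92.

2557.92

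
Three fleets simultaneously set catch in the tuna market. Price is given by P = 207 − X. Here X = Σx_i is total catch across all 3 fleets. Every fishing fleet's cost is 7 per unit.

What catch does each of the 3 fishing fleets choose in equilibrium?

A representative fishing fleet's profit is π_i = x_i(207 − X) − 7x_i, with X = x_i + Σ_{j≠i} x_j.
First-order condition: 200 − 2x_i − Σ_{j≠i} x_j = 0.
In a symmetric equilibrium every fishing fleet chooses the same x, so Σ_{j≠i} x_j = 2x. The condition becomes 200 − 4x = 0, giving x = 200/4 = 50.

50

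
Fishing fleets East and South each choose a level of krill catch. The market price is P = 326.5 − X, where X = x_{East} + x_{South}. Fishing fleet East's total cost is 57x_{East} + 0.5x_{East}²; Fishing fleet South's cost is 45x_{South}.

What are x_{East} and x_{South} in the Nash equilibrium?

51.5, 115

Fishing fleet East's profit: π = x_{East}(326.5 − (x_{East} + x_{South})) − 57x_{East} − 0.5x_{East}².
∂π/∂x_{East} = 269.5 − 3x_{East} − x_{South} = 0, so x_{East} = 539/6 − (1/3)x_{South}.
For South: ∂π/∂x_{South} = 281.5 − 2x_{South} − x_{East} = 0 ⇒ x_{South} = 140.75 − 0.5x_{East}.
Plugging x_{South} into East's best response: x_{East} = 539/6 − (1/3)(140.75 − 0.5x_{East}) ⇒ (5/6)x_{East} = 515/12, so x_{East} = 51.5.
Then x_{South} = 140.75 − 0.5·51.5 = 115.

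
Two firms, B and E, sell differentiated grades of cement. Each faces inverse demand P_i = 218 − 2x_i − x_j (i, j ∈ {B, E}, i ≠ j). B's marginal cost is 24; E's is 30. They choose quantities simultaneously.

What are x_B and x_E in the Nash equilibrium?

39.2, 37.2

Firm B's profit: π = x_B(218 − 2x_B − x_E) − 24x_B.
∂π/∂x_B = 194 − 4x_B − x_E = 0 ⇒ x_B = 48.5 − 0.25x_E.
Similarly x_E = 47 − 0.25x_B.
Substituting the second reaction function into the first: x_B = 48.5 − 0.25(47 − 0.25x_B), which gives 0.9375x_B = 36.75 ⇒ x_B = 39.2.
Then x_E = 47 − 0.25·39.2 = 37.2.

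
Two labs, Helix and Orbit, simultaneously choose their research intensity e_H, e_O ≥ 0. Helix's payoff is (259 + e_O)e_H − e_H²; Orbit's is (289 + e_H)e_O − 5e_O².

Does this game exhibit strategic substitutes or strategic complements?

Expanding Helix's payoff: 259e_H + e_Oe_H − e_H².
∂π/∂e_H = 259 + e_O − 2e_H = 0, so e_H = 129.5 + 0.5e_O.
The best-response slope de_H/de_O = 0.5 > 0: the reaction function is upward-sloping, so the choices are strategic complements.

strategic complements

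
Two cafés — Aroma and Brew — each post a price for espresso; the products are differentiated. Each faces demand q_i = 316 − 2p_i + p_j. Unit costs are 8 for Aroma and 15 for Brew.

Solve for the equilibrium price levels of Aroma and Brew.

Aroma's profit: π = (p_{Aroma} − 8)(316 − 2p_{Aroma} + p_{Brew}).
∂π/∂p_{Aroma} = 332 − 4p_{Aroma} + p_{Brew} = 0 ⇒ p_{Aroma} = 83 + 0.25p_{Brew}.
Similarly p_{Brew} = 86.5 + 0.25p_{Aroma}.
Substituting the second reaction function into the first: p_{Aroma} = 83 + 0.25(86.5 + 0.25p_{Aroma}), which gives 0.9375p_{Aroma} = 104.625 ⇒ p_{Aroma} = 111.6.
Then p_{Brew} = 86.5 + 0.25·111.6 = 114.4.

111.6, 114.4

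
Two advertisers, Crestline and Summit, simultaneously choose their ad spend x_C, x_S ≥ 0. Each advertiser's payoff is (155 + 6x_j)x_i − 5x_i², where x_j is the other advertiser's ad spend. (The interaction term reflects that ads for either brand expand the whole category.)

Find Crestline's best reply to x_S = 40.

39.5

Crestline's payoff is (155 + 6x_S)x_C − 5x_C².
∂π/∂x_C = 155 + 6x_S − 10x_C = 0, so x_C = 15.5 + 0.6x_S.
At x_S = 40: x_C = 15.5 + 0.6·40 = 39.5.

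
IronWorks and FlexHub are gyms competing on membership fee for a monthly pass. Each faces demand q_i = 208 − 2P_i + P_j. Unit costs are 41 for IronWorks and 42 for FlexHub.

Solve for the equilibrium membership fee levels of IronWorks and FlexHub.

IronWorks's profit: π = (P_{IronWorks} − 41)(208 − 2P_{IronWorks} + P_{FlexHub}).
∂π/∂P_{IronWorks} = 290 − 4P_{IronWorks} + P_{FlexHub} = 0 ⇒ P_{IronWorks} = 72.5 + 0.25P_{FlexHub}.
Similarly P_{FlexHub} = 73 + 0.25P_{IronWorks}.
Plugging P_{FlexHub} into IronWorks's best response: P_{IronWorks} = 72.5 + 0.25(73 + 0.25P_{IronWorks}) ⇒ 0.9375P_{IronWorks} = 90.75, so P_{IronWorks} = 96.8.
Then P_{FlexHub} = 73 + 0.25·96.8 = 97.2.

96.8, 97.2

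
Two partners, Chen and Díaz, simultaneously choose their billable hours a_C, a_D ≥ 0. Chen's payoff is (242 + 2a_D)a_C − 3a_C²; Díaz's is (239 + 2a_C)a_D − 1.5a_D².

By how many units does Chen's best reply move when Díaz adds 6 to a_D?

2

Expanding Chen's payoff: 242a_C + 2a_Da_C − 3a_C².
∂π/∂a_C = 242 + 2a_D − 6a_C = 0, so a_C = 121/3 + (1/3)a_D.
The reaction-function slope is 1/3, so a 6-unit rise in a_D moves a_C by 1/3 × 6 = 2. Chen's best response rises — the actions are strategic complements.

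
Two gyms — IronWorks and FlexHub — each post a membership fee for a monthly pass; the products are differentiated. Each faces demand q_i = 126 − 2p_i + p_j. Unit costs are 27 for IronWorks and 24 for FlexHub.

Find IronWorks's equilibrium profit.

2125.52

IronWorks's profit: π = (p_{IronWorks} − 27)(126 − 2p_{IronWorks} + p_{FlexHub}).
∂π/∂p_{IronWorks} = 180 − 4p_{IronWorks} + p_{FlexHub} = 0 ⇒ p_{IronWorks} = 45 + 0.25p_{FlexHub}.
Similarly p_{FlexHub} = 43.5 + 0.25p_{IronWorks}.
Solving the two reaction functions simultaneously: (1 − (0.25)(0.25))p_{IronWorks} = 45 + 0.25·43.5, so 0.9375p_{IronWorks} = 55.875 and p_{IronWorks} = 59.6.
Then p_{FlexHub} = 43.5 + 0.25·59.6 = 58.4.
q_{IronWorks} = 126 − 2·59.6 + 58.4 = 65.2.
Profit = (59.6 − 27)·65.2 = 2125.52.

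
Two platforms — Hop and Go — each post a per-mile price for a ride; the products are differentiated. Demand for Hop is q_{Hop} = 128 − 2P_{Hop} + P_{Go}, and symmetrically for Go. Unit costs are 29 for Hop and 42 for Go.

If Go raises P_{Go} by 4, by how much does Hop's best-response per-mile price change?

1

Hop's profit: π = (P_{Hop} − 29)(128 − 2P_{Hop} + P_{Go}).
∂π/∂P_{Hop} = 186 − 4P_{Hop} + P_{Go} = 0 ⇒ P_{Hop} = 46.5 + 0.25P_{Go}.
The reaction-function slope is 0.25, so a 4-unit rise in P_{Go} moves P_{Hop} by 0.25 × 4 = 1. Hop's best response rises — the actions are strategic complements.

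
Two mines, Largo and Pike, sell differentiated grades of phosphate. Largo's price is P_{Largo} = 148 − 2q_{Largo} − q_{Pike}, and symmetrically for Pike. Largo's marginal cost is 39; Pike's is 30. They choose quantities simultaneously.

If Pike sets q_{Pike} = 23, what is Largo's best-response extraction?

Mine Largo's profit: π = q_{Largo}(148 − 2q_{Largo} − q_{Pike}) − 39q_{Largo}.
∂π/∂q_{Largo} = 109 − 4q_{Largo} − q_{Pike} = 0 ⇒ q_{Largo} = 27.25 − 0.25q_{Pike}.
At q_{Pike} = 23: q_{Largo} = 27.25 − 0.25·23 = 21.5.

21.5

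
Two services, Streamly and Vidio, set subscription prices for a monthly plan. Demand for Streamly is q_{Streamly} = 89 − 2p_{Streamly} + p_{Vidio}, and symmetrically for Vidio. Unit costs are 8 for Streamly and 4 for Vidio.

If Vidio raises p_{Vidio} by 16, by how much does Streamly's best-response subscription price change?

4

Streamly's profit: π = (p_{Streamly} − 8)(89 − 2p_{Streamly} + p_{Vidio}).
∂π/∂p_{Streamly} = 105 − 4p_{Streamly} + p_{Vidio} = 0 ⇒ p_{Streamly} = 26.25 + 0.25p_{Vidio}.
The reaction-function slope is 0.25, so a 16-unit rise in p_{Vidio} moves p_{Streamly} by 0.25 × 16 = 4. Streamly's best response rises — the actions are strategic complements.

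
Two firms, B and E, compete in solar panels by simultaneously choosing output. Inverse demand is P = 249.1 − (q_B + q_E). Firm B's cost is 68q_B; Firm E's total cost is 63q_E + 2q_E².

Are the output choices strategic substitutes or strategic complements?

Firm B's profit: π = q_B(249.1 − (q_B + q_E)) − 68q_B.
∂π/∂q_B = 181.1 − 2q_B − q_E = 0, so q_B = 90.55 − 0.5q_E.
The best-response slope dq_B/dq_E = −0.5 < 0: the reaction function is downward-sloping, so the choices are strategic substitutes.

strategic substitutes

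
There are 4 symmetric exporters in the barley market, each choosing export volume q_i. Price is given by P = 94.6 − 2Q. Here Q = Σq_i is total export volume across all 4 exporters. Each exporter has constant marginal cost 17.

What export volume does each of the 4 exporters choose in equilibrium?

7.76

A representative exporter's profit is π_i = q_i(94.6 − 2Q) − 17q_i, with Q = q_i + Σ_{j≠i} q_j.
First-order condition: 77.6 − 4q_i − 2Σ_{j≠i} q_j = 0.
With identical exporters, set every q_j = q: then 77.6 − 4q − 6q = 0, i.e. q = 77.6/10 = 7.76.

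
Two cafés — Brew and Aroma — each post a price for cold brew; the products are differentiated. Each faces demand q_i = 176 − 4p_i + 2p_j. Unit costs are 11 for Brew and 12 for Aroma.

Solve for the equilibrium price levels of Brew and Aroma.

Brew's profit: π = (p_{Brew} − 11)(176 − 4p_{Brew} + 2p_{Aroma}).
∂π/∂p_{Brew} = 220 − 8p_{Brew} + 2p_{Aroma} = 0 ⇒ p_{Brew} = 27.5 + 0.25p_{Aroma}.
Similarly p_{Aroma} = 28 + 0.25p_{Brew}.
Substituting the second reaction function into the first: p_{Brew} = 27.5 + 0.25(28 + 0.25p_{Brew}), which gives 0.9375p_{Brew} = 34.5 ⇒ p_{Brew} = 36.8.
Then p_{Aroma} = 28 + 0.25·36.8 = 37.2.

36.8, 37.2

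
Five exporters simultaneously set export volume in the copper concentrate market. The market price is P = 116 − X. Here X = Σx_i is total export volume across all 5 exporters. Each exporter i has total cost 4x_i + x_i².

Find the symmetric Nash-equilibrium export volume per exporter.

14

A representative exporter's profit is π_i = x_i(116 − X) − 4x_i − x_i², with X = x_i + Σ_{j≠i} x_j.
First-order condition: 112 − 4x_i − Σ_{j≠i} x_j = 0.
With identical exporters, set every x_j = x: then 112 − 4x − 4x = 0, i.e. x = 112/8 = 14.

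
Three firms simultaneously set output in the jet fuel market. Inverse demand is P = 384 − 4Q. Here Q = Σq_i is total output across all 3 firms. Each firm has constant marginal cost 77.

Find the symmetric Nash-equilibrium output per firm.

A representative firm's profit is π_i = q_i(384 − 4Q) − 77q_i, with Q = q_i + Σ_{j≠i} q_j.
First-order condition: 307 − 8q_i − 4Σ_{j≠i} q_j = 0.
In a symmetric equilibrium every firm chooses the same q, so Σ_{j≠i} q_j = 2q. The condition becomes 307 − 16q = 0, giving q = 307/16 = 19.1875.

19.1875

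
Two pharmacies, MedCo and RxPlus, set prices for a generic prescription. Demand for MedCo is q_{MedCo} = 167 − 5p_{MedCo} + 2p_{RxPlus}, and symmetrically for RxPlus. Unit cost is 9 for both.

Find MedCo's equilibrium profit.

MedCo's profit: π = (p_{MedCo} − 9)(167 − 5p_{MedCo} + 2p_{RxPlus}).
∂π/∂p_{MedCo} = 212 − 10p_{MedCo} + 2p_{RxPlus} = 0 ⇒ p_{MedCo} = 21.2 + 0.2p_{RxPlus}.
By symmetry p_{RxPlus} = p_{MedCo}; substituting into the reaction function, 0.8p_{MedCo} = 21.2 and p_{MedCo} = 26.5.
q_{MedCo} = 167 − 5·26.5 + 2·26.5 = 87.5.
Profit = (26.5 − 9)·87.5 = 1531.25.

1531.25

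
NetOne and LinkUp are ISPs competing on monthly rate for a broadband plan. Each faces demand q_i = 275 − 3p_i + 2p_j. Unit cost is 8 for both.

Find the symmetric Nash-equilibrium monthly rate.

NetOne's profit: π = (p_{NetOne} − 8)(275 − 3p_{NetOne} + 2p_{LinkUp}).
∂π/∂p_{NetOne} = 299 − 6p_{NetOne} + 2p_{LinkUp} = 0 ⇒ p_{NetOne} = 299/6 + (1/3)p_{LinkUp}.
The game is symmetric, so in equilibrium p_{LinkUp} = p_{NetOne}: the reaction function gives (2/3)p_{NetOne} = 299/6, hence p_{NetOne} = 74.75.

74.75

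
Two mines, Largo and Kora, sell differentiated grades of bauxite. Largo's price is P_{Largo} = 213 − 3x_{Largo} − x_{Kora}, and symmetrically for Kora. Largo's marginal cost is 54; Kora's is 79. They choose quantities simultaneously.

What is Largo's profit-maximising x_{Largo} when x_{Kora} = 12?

Mine Largo's profit: π = x_{Largo}(213 − 3x_{Largo} − x_{Kora}) − 54x_{Largo}.
∂π/∂x_{Largo} = 159 − 6x_{Largo} − x_{Kora} = 0 ⇒ x_{Largo} = 26.5 − (1/6)x_{Kora}.
At x_{Kora} = 12: x_{Largo} = 26.5 − (1/6)·12 = 24.5.

24.5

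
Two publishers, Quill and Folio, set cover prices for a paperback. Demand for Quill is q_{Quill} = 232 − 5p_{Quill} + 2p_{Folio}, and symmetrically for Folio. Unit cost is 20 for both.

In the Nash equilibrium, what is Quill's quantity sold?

107.5

Quill's profit: π = (p_{Quill} − 20)(232 − 5p_{Quill} + 2p_{Folio}).
∂π/∂p_{Quill} = 332 − 10p_{Quill} + 2p_{Folio} = 0 ⇒ p_{Quill} = 33.2 + 0.2p_{Folio}.
The game is symmetric, so in equilibrium p_{Folio} = p_{Quill}: the reaction function gives 0.8p_{Quill} = 33.2, hence p_{Quill} = 41.5.
q_{Quill} = 232 − 5·41.5 + 2·41.5 = 107.5.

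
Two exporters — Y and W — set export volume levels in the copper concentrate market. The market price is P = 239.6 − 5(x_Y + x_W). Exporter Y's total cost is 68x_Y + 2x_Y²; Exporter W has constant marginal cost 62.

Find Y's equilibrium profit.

Exporter Y's profit: π = x_Y(239.6 − 5(x_Y + x_W)) − 68x_Y − 2x_Y².
∂π/∂x_Y = 171.6 − 14x_Y − 5x_W = 0, so x_Y = 429/35 − (5/14)x_W.
For W: ∂π/∂x_W = 177.6 − 10x_W − 5x_Y = 0 ⇒ x_W = 17.76 − 0.5x_Y.
Substituting the second reaction function into the first: x_Y = 429/35 − (5/14)(17.76 − 0.5x_Y), which gives (23/28)x_Y = 207/35 ⇒ x_Y = 7.2.
Then x_W = 17.76 − 0.5·7.2 = 14.16.
Price P = 239.6 − 5·21.36 = 132.8.
Y's profit: (132.8 − 68)·7.2 − 2(7.2)² = 362.88.

362.88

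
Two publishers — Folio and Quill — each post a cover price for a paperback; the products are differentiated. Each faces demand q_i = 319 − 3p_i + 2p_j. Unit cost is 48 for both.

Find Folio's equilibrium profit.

Folio's profit: π = (p_{Folio} − 48)(319 − 3p_{Folio} + 2p_{Quill}).
∂π/∂p_{Folio} = 463 − 6p_{Folio} + 2p_{Quill} = 0 ⇒ p_{Folio} = 463/6 + (1/3)p_{Quill}.
The game is symmetric, so in equilibrium p_{Quill} = p_{Folio}: the reaction function gives (2/3)p_{Folio} = 463/6, hence p_{Folio} = 115.75.
q_{Folio} = 319 − 3·115.75 + 2·115.75 = 203.25.
Profit = (115.75 − 48)·203.25 = 13770.1875.

13770.1875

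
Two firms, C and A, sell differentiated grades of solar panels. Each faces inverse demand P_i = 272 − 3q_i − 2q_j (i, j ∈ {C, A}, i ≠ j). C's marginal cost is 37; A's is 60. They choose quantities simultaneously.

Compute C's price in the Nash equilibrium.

Firm C's profit: π = q_C(272 − 3q_C − 2q_A) − 37q_C.
∂π/∂q_C = 235 − 6q_C − 2q_A = 0 ⇒ q_C = 235/6 − (1/3)q_A.
Similarly q_A = 106/3 − (1/3)q_C.
Solving the two reaction functions simultaneously: (1 − (−1/3)(−1/3))q_C = 235/6 − (1/3)·(106/3), so (8/9)q_C = 493/18 and q_C = 30.8125.
Then q_A = 106/3 − (1/3)·30.8125 = 25.0625.
P_C = 272 − 3·30.8125 − 2·25.0625 = 129.4375.

129.4375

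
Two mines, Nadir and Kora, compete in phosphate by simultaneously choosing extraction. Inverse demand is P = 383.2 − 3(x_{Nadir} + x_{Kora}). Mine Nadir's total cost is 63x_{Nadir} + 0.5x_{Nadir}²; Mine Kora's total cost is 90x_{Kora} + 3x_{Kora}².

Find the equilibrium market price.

Mine Nadir's profit: π = x_{Nadir}(383.2 − 3(x_{Nadir} + x_{Kora})) − 63x_{Nadir} − 0.5x_{Nadir}².
∂π/∂x_{Nadir} = 320.2 − 7x_{Nadir} − 3x_{Kora} = 0, so x_{Nadir} = 1601/35 − (3/7)x_{Kora}.
For Kora: ∂π/∂x_{Kora} = 293.2 − 12x_{Kora} − 3x_{Nadir} = 0 ⇒ x_{Kora} = 733/30 − 0.25x_{Nadir}.
Substituting the second reaction function into the first: x_{Nadir} = 1601/35 − (3/7)(733/30 − 0.25x_{Nadir}), which gives (25/28)x_{Nadir} = 2469/70 ⇒ x_{Nadir} = 39.504.
Then x_{Kora} = 733/30 − 0.25·39.504 = 5459/375.
Equilibrium price: P = 383.2 − 3·(20273/375) = 221.016.

221.016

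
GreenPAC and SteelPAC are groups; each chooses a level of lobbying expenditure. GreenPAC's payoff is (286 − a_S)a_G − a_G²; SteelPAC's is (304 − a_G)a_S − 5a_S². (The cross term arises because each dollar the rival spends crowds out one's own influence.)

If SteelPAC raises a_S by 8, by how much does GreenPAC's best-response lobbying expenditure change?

-4

Expanding GreenPAC's payoff: 286a_G − a_Sa_G − a_G².
∂π/∂a_G = 286 − a_S − 2a_G = 0, so a_G = 143 − 0.5a_S.
The reaction-function slope is −0.5, so an 8-unit rise in a_S moves a_G by −0.5 × 8 = −4. GreenPAC's best response falls — the actions are strategic substitutes.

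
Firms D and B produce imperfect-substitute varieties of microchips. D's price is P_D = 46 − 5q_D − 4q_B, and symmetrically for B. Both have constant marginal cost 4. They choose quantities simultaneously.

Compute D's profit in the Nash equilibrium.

45

Firm D's profit: π = q_D(46 − 5q_D − 4q_B) − 4q_D.
∂π/∂q_D = 42 − 10q_D − 4q_B = 0 ⇒ q_D = 4.2 − 0.4q_B.
By symmetry q_B = q_D; substituting into the reaction function, 1.4q_D = 4.2 and q_D = 3.
P_D = 46 − 5·3 − 4·3 = 19.
Profit = (19 − 4)·3 = 45.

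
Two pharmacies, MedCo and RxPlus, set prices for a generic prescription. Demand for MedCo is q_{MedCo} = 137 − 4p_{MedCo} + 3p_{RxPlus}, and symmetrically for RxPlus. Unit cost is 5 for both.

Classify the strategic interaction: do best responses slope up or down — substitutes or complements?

strategic complements

MedCo's profit: π = (p_{MedCo} − 5)(137 − 4p_{MedCo} + 3p_{RxPlus}).
∂π/∂p_{MedCo} = 157 − 8p_{MedCo} + 3p_{RxPlus} = 0 ⇒ p_{MedCo} = 19.625 + 0.375p_{RxPlus}.
The best-response slope dp_{MedCo}/dp_{RxPlus} = 0.375 > 0: the reaction function is upward-sloping, so the choices are strategic complements.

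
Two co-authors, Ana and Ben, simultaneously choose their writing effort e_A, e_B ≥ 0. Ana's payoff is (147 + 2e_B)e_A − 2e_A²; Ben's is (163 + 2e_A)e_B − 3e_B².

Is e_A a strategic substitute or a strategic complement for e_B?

strategic complements

Expanding Ana's payoff: 147e_A + 2e_Be_A − 2e_A².
∂π/∂e_A = 147 + 2e_B − 4e_A = 0, so e_A = 36.75 + 0.5e_B.
The best-response slope de_A/de_B = 0.5 > 0: the reaction function is upward-sloping, so the choices are strategic complements.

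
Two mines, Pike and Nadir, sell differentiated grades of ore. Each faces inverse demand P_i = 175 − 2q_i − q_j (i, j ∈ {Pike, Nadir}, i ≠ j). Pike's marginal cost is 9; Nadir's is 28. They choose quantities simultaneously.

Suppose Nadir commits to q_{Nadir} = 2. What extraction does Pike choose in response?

Mine Pike's profit: π = q_{Pike}(175 − 2q_{Pike} − q_{Nadir}) − 9q_{Pike}.
∂π/∂q_{Pike} = 166 − 4q_{Pike} − q_{Nadir} = 0 ⇒ q_{Pike} = 41.5 − 0.25q_{Nadir}.
At q_{Nadir} = 2: q_{Pike} = 41.5 − 0.25·2 = 41.

41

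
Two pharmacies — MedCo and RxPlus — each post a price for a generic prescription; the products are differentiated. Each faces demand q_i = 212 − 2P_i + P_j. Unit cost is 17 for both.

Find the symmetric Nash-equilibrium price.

MedCo's profit: π = (P_{MedCo} − 17)(212 − 2P_{MedCo} + P_{RxPlus}).
∂π/∂P_{MedCo} = 246 − 4P_{MedCo} + P_{RxPlus} = 0 ⇒ P_{MedCo} = 61.5 + 0.25P_{RxPlus}.
By symmetry P_{RxPlus} = P_{MedCo}; substituting into the reaction function, 0.75P_{MedCo} = 61.5 and P_{MedCo} = 82.

82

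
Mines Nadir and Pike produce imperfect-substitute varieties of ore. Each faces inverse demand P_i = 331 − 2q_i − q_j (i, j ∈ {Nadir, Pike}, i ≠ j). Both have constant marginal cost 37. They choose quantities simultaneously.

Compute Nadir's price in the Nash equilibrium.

Mine Nadir's profit: π = q_{Nadir}(331 − 2q_{Nadir} − q_{Pike}) − 37q_{Nadir}.
∂π/∂q_{Nadir} = 294 − 4q_{Nadir} − q_{Pike} = 0 ⇒ q_{Nadir} = 73.5 − 0.25q_{Pike}.
By symmetry q_{Pike} = q_{Nadir}; substituting into the reaction function, 1.25q_{Nadir} = 73.5 and q_{Nadir} = 58.8.
P_{Nadir} = 331 − 2·58.8 − 58.8 = 154.6.

154.6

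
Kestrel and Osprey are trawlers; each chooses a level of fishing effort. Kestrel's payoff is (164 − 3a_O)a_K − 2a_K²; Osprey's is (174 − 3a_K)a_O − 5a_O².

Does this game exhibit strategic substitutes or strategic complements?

strategic substitutes

Expanding Kestrel's payoff: 164a_K − 3a_Oa_K − 2a_K².
∂π/∂a_K = 164 − 3a_O − 4a_K = 0, so a_K = 41 − 0.75a_O.
The best-response slope da_K/da_O = −0.75 < 0: the reaction function is downward-sloping, so the choices are strategic substitutes.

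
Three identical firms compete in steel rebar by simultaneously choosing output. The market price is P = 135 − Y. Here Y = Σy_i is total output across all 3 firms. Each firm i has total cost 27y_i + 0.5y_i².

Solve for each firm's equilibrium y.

A representative firm's profit is π_i = y_i(135 − Y) − 27y_i − 0.5y_i², with Y = y_i + Σ_{j≠i} y_j.
First-order condition: 108 − 3y_i − Σ_{j≠i} y_j = 0.
In a symmetric equilibrium every firm chooses the same y, so Σ_{j≠i} y_j = 2y. The condition becomes 108 − 5y = 0, giving y = 108/5 = 21.6.

21.6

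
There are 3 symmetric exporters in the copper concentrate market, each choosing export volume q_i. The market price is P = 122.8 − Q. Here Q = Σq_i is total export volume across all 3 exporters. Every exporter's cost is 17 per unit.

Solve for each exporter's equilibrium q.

A representative exporter's profit is π_i = q_i(122.8 − Q) − 17q_i, with Q = q_i + Σ_{j≠i} q_j.
First-order condition: 105.8 − 2q_i − Σ_{j≠i} q_j = 0.
With identical exporters, set every q_j = q: then 105.8 − 2q − 2q = 0, i.e. q = 105.8/4 = 26.45.

26.45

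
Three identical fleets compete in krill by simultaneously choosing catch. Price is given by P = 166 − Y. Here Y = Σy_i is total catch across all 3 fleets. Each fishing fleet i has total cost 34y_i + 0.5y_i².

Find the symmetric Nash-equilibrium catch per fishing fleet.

26.4

A representative fishing fleet's profit is π_i = y_i(166 − Y) − 34y_i − 0.5y_i², with Y = y_i + Σ_{j≠i} y_j.
First-order condition: 132 − 3y_i − Σ_{j≠i} y_j = 0.
Imposing symmetry (y_j = y for all j) turns Σ_{j≠i} y_j into 2y, so 132 = 5y and y = 26.4.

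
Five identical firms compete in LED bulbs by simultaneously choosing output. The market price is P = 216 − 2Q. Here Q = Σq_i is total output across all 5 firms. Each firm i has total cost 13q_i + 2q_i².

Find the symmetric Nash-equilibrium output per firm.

12.6875

A representative firm's profit is π_i = q_i(216 − 2Q) − 13q_i − 2q_i², with Q = q_i + Σ_{j≠i} q_j.
First-order condition: 203 − 8q_i − 2Σ_{j≠i} q_j = 0.
Imposing symmetry (q_j = q for all j) turns Σ_{j≠i} q_j into 4q, so 203 = 16q and q = 12.6875.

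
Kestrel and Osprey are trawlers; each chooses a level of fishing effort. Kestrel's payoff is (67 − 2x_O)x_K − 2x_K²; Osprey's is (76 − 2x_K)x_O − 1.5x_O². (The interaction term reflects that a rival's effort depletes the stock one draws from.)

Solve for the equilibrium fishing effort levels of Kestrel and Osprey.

Expanding Kestrel's payoff: 67x_K − 2x_Ox_K − 2x_K².
∂π/∂x_K = 67 − 2x_O − 4x_K = 0, so x_K = 16.75 − 0.5x_O.
Likewise for Osprey: x_O = 76/3 − (2/3)x_K.
Solving the two reaction functions simultaneously: (1 − (−0.5)(−2/3))x_K = 16.75 − 0.5·(76/3), so (2/3)x_K = 49/12 and x_K = 6.125.
Then x_O = 76/3 − (2/3)·6.125 = 21.25.

6.125, 21.25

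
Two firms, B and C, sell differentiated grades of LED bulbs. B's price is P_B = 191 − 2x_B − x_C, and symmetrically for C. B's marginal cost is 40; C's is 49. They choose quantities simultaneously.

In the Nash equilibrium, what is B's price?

Firm B's profit: π = x_B(191 − 2x_B − x_C) − 40x_B.
∂π/∂x_B = 151 − 4x_B − x_C = 0 ⇒ x_B = 37.75 − 0.25x_C.
Similarly x_C = 35.5 − 0.25x_B.
Solving the two reaction functions simultaneously: (1 − (−0.25)(−0.25))x_B = 37.75 − 0.25·35.5, so 0.9375x_B = 28.875 and x_B = 30.8.
Then x_C = 35.5 − 0.25·30.8 = 27.8.
P_B = 191 − 2·30.8 − 27.8 = 101.6.

101.6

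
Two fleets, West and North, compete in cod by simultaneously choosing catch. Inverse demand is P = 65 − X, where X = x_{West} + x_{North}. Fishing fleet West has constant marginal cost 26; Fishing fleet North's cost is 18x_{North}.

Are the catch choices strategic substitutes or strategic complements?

Fishing fleet West's profit: π = x_{West}(65 − (x_{West} + x_{North})) − 26x_{West}.
∂π/∂x_{West} = 39 − 2x_{West} − x_{North} = 0, so x_{West} = 19.5 − 0.5x_{North}.
The best-response slope dx_{West}/dx_{North} = −0.5 < 0: the reaction function is downward-sloping, so the choices are strategic substitutes.

strategic substitutes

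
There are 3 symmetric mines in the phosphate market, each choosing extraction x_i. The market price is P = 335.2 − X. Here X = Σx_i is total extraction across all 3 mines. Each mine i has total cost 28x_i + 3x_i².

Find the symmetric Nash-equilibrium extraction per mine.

A representative mine's profit is π_i = x_i(335.2 − X) − 28x_i − 3x_i², with X = x_i + Σ_{j≠i} x_j.
First-order condition: 307.2 − 8x_i − Σ_{j≠i} x_j = 0.
With identical mines, set every x_j = x: then 307.2 − 8x − 2x = 0, i.e. x = 307.2/10 = 30.72.

30.72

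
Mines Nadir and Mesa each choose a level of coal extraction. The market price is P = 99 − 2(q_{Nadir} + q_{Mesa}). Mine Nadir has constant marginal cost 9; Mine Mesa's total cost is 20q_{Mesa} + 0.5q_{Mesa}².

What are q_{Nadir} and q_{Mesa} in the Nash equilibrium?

Mine Nadir's profit: π = q_{Nadir}(99 − 2(q_{Nadir} + q_{Mesa})) − 9q_{Nadir}.
∂π/∂q_{Nadir} = 90 − 4q_{Nadir} − 2q_{Mesa} = 0, so q_{Nadir} = 22.5 − 0.5q_{Mesa}.
For Mesa: ∂π/∂q_{Mesa} = 79 − 5q_{Mesa} − 2q_{Nadir} = 0 ⇒ q_{Mesa} = 15.8 − 0.4q_{Nadir}.
Substituting the second reaction function into the first: q_{Nadir} = 22.5 − 0.5(15.8 − 0.4q_{Nadir}), which gives 0.8q_{Nadir} = 14.6 ⇒ q_{Nadir} = 18.25.
Then q_{Mesa} = 15.8 − 0.4·18.25 = 8.5.

18.25, 8.5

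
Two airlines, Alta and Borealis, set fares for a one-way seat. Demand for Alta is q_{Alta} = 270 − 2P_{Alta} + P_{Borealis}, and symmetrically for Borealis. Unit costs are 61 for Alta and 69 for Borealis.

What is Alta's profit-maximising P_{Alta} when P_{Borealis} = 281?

168.25

Alta's profit: π = (P_{Alta} − 61)(270 − 2P_{Alta} + P_{Borealis}).
∂π/∂P_{Alta} = 392 − 4P_{Alta} + P_{Borealis} = 0 ⇒ P_{Alta} = 98 + 0.25P_{Borealis}.
At P_{Borealis} = 281: P_{Alta} = 98 + 0.25·281 = 168.25.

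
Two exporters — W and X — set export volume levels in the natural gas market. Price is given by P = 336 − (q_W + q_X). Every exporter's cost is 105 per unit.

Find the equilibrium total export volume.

154

Exporter W's profit: π = q_W(336 − (q_W + q_X)) − 105q_W.
∂π/∂q_W = 231 − 2q_W − q_X = 0, so q_W = 115.5 − 0.5q_X.
The game is symmetric, so in equilibrium q_X = q_W: the reaction function gives 1.5q_W = 115.5, hence q_W = 77.
Total export volume: 77 + 77 = 154.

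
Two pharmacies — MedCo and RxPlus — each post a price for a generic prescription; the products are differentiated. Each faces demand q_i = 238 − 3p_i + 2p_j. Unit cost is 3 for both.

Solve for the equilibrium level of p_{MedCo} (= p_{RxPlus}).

61.75

MedCo's profit: π = (p_{MedCo} − 3)(238 − 3p_{MedCo} + 2p_{RxPlus}).
∂π/∂p_{MedCo} = 247 − 6p_{MedCo} + 2p_{RxPlus} = 0 ⇒ p_{MedCo} = 247/6 + (1/3)p_{RxPlus}.
By symmetry p_{RxPlus} = p_{MedCo}; substituting into the reaction function, (2/3)p_{MedCo} = 247/6 and p_{MedCo} = 61.75.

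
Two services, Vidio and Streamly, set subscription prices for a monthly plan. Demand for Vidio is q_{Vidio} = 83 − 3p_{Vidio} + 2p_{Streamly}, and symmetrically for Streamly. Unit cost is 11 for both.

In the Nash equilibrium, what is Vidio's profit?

Vidio's profit: π = (p_{Vidio} − 11)(83 − 3p_{Vidio} + 2p_{Streamly}).
∂π/∂p_{Vidio} = 116 − 6p_{Vidio} + 2p_{Streamly} = 0 ⇒ p_{Vidio} = 58/3 + (1/3)p_{Streamly}.
By symmetry p_{Streamly} = p_{Vidio}; substituting into the reaction function, (2/3)p_{Vidio} = 58/3 and p_{Vidio} = 29.
q_{Vidio} = 83 − 3·29 + 2·29 = 54.
Profit = (29 − 11)·54 = 972.

972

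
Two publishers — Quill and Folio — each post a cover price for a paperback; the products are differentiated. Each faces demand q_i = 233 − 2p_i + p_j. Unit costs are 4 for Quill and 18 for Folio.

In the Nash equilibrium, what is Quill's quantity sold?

156.4

Quill's profit: π = (p_{Quill} − 4)(233 − 2p_{Quill} + p_{Folio}).
∂π/∂p_{Quill} = 241 − 4p_{Quill} + p_{Folio} = 0 ⇒ p_{Quill} = 60.25 + 0.25p_{Folio}.
Similarly p_{Folio} = 67.25 + 0.25p_{Quill}.
Solving the two reaction functions simultaneously: (1 − (0.25)(0.25))p_{Quill} = 60.25 + 0.25·67.25, so 0.9375p_{Quill} = 77.0625 and p_{Quill} = 82.2.
Then p_{Folio} = 67.25 + 0.25·82.2 = 87.8.
q_{Quill} = 233 − 2·82.2 + 87.8 = 156.4.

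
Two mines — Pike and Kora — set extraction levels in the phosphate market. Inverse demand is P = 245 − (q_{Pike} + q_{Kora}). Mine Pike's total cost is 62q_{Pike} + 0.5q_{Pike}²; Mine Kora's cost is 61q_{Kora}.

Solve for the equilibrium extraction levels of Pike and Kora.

Mine Pike's profit: π = q_{Pike}(245 − (q_{Pike} + q_{Kora})) − 62q_{Pike} − 0.5q_{Pike}².
∂π/∂q_{Pike} = 183 − 3q_{Pike} − q_{Kora} = 0, so q_{Pike} = 61 − (1/3)q_{Kora}.
For Kora: ∂π/∂q_{Kora} = 184 − 2q_{Kora} − q_{Pike} = 0 ⇒ q_{Kora} = 92 − 0.5q_{Pike}.
Solving the two reaction functions simultaneously: (1 − (−1/3)(−0.5))q_{Pike} = 61 − (1/3)·92, so (5/6)q_{Pike} = 91/3 and q_{Pike} = 36.4.
Then q_{Kora} = 92 − 0.5·36.4 = 73.8.

36.4, 73.8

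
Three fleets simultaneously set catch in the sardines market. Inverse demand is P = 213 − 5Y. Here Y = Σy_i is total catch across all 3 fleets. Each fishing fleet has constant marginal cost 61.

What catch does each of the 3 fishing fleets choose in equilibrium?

A representative fishing fleet's profit is π_i = y_i(213 − 5Y) − 61y_i, with Y = y_i + Σ_{j≠i} y_j.
First-order condition: 152 − 10y_i − 5Σ_{j≠i} y_j = 0.
Imposing symmetry (y_j = y for all j) turns Σ_{j≠i} y_j into 2y, so 152 = 20y and y = 7.6.

7.6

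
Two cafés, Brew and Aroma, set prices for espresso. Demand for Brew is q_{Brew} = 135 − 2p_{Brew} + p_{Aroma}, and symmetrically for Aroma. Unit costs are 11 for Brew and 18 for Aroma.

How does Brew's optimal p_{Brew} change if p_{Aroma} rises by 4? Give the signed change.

1

Brew's profit: π = (p_{Brew} − 11)(135 − 2p_{Brew} + p_{Aroma}).
∂π/∂p_{Brew} = 157 − 4p_{Brew} + p_{Aroma} = 0 ⇒ p_{Brew} = 39.25 + 0.25p_{Aroma}.
The reaction-function slope is 0.25, so a 4-unit rise in p_{Aroma} moves p_{Brew} by 0.25 × 4 = 1. Brew's best response rises — the actions are strategic complements.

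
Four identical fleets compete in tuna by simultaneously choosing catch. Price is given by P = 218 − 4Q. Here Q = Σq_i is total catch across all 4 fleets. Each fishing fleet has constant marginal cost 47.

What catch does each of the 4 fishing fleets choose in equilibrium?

A representative fishing fleet's profit is π_i = q_i(218 − 4Q) − 47q_i, with Q = q_i + Σ_{j≠i} q_j.
First-order condition: 171 − 8q_i − 4Σ_{j≠i} q_j = 0.
In a symmetric equilibrium every fishing fleet chooses the same q, so Σ_{j≠i} q_j = 3q. The condition becomes 171 − 20q = 0, giving q = 171/20 = 8.55.

8.55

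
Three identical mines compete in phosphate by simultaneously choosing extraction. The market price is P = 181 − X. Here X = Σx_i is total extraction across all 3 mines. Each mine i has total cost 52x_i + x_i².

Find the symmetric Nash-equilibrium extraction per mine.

21.5

A representative mine's profit is π_i = x_i(181 − X) − 52x_i − x_i², with X = x_i + Σ_{j≠i} x_j.
First-order condition: 129 − 4x_i − Σ_{j≠i} x_j = 0.
With identical mines, set every x_j = x: then 129 − 4x − 2x = 0, i.e. x = 129/6 = 21.5.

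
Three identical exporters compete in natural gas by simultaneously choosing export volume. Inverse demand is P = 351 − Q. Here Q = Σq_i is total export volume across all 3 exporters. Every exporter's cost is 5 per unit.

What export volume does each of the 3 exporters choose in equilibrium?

86.5

A representative exporter's profit is π_i = q_i(351 − Q) − 5q_i, with Q = q_i + Σ_{j≠i} q_j.
First-order condition: 346 − 2q_i − Σ_{j≠i} q_j = 0.
Imposing symmetry (q_j = q for all j) turns Σ_{j≠i} q_j into 2q, so 346 = 4q and q = 86.5.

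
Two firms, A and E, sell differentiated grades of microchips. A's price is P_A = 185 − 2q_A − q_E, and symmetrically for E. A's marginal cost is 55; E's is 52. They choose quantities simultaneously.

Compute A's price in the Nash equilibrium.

106.6

Firm A's profit: π = q_A(185 − 2q_A − q_E) − 55q_A.
∂π/∂q_A = 130 − 4q_A − q_E = 0 ⇒ q_A = 32.5 − 0.25q_E.
Similarly q_E = 33.25 − 0.25q_A.
Solving the two reaction functions simultaneously: (1 − (−0.25)(−0.25))q_A = 32.5 − 0.25·33.25, so 0.9375q_A = 24.1875 and q_A = 25.8.
Then q_E = 33.25 − 0.25·25.8 = 26.8.
P_A = 185 − 2·25.8 − 26.8 = 106.6.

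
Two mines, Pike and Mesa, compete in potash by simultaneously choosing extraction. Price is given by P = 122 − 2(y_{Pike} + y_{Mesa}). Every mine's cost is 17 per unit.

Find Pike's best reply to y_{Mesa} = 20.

16.25

Mine Pike's profit: π = y_{Pike}(122 − 2(y_{Pike} + y_{Mesa})) − 17y_{Pike}.
∂π/∂y_{Pike} = 105 − 4y_{Pike} − 2y_{Mesa} = 0, so y_{Pike} = 26.25 − 0.5y_{Mesa}.
At y_{Mesa} = 20: y_{Pike} = 26.25 − 0.5·20 = 16.25.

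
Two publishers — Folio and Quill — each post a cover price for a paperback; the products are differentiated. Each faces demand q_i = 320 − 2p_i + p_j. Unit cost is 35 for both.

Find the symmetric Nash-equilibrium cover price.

130

Folio's profit: π = (p_{Folio} − 35)(320 − 2p_{Folio} + p_{Quill}).
∂π/∂p_{Folio} = 390 − 4p_{Folio} + p_{Quill} = 0 ⇒ p_{Folio} = 97.5 + 0.25p_{Quill}.
By symmetry p_{Quill} = p_{Folio}; substituting into the reaction function, 0.75p_{Folio} = 97.5 and p_{Folio} = 130.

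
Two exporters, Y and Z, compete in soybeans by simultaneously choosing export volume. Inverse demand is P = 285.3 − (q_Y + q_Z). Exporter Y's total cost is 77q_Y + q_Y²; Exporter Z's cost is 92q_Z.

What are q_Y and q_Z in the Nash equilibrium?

31.9, 80.7

Exporter Y's profit: π = q_Y(285.3 − (q_Y + q_Z)) − 77q_Y − q_Y².
∂π/∂q_Y = 208.3 − 4q_Y − q_Z = 0, so q_Y = 52.075 − 0.25q_Z.
For Z: ∂π/∂q_Z = 193.3 − 2q_Z − q_Y = 0 ⇒ q_Z = 96.65 − 0.5q_Y.
Plugging q_Z into Y's best response: q_Y = 52.075 − 0.25(96.65 − 0.5q_Y) ⇒ 0.875q_Y = 27.9125, so q_Y = 31.9.
Then q_Z = 96.65 − 0.5·31.9 = 80.7.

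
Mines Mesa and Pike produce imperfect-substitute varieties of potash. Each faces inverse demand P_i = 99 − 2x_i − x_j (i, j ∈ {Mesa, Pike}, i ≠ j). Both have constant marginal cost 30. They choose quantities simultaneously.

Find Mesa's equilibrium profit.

380.88

Mine Mesa's profit: π = x_{Mesa}(99 − 2x_{Mesa} − x_{Pike}) − 30x_{Mesa}.
∂π/∂x_{Mesa} = 69 − 4x_{Mesa} − x_{Pike} = 0 ⇒ x_{Mesa} = 17.25 − 0.25x_{Pike}.
By symmetry x_{Pike} = x_{Mesa}; substituting into the reaction function, 1.25x_{Mesa} = 17.25 and x_{Mesa} = 13.8.
P_{Mesa} = 99 − 2·13.8 − 13.8 = 57.6.
Profit = (57.6 − 30)·13.8 = 380.88.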